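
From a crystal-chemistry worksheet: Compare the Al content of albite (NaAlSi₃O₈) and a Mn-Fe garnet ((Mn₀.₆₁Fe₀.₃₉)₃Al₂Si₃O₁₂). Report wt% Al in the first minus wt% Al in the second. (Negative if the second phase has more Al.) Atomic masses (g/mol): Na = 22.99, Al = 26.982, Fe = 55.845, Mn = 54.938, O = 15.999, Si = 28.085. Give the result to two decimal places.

M(NaAlSi₃O₈) = 262.219 g/mol, so wt% Al = 26.982/262.219 × 100 = 10.29%.
M((Mn₀.₆₁Fe₀.₃₉)₃Al₂Si₃O₁₂) = 496.082 g/mol, so wt% Al = 53.964/496.082 × 100 = 10.88%.
10.29 − 10.88 = -0.59 pp.

-0.59 percentage points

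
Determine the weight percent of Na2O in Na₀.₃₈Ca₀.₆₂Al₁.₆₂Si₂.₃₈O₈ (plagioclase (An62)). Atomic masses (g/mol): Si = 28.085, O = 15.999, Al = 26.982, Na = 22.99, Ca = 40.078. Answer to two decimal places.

Formula mass = 272.130 g/mol.
0.38 Na → 0.1900 mol Na2O per formula unit; M(Na2O) = 61.979, so Na2O mass = 11.776 g.
11.776/272.130 × 100 = 4.33 wt%.

4.33 wt%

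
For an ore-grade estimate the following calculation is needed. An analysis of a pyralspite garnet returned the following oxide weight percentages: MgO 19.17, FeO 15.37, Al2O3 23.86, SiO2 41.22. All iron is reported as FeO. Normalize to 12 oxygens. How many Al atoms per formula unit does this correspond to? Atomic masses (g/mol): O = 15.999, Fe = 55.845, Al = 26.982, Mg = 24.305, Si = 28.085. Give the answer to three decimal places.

2.032 Al apfu

19.17 wt% MgO ÷ 40.304 g/mol = 0.47564 mol, giving 0.47564 Mg and 0.47564 O.
15.37 wt% FeO ÷ 71.844 g/mol = 0.21394 mol, giving 0.21394 Fe and 0.21394 O.
23.86 wt% Al2O3 ÷ 101.961 g/mol = 0.23401 mol, giving 0.46802 Al and 0.70203 O.
41.22 wt% SiO2 ÷ 60.083 g/mol = 0.68605 mol, giving 0.68605 Si and 1.37210 O.
Oxygen sums to 2.76371; scaling by 12/2.76371 = 4.34199 puts the formula on 12 O.
Al: 0.46802 × 4.34199 = 2.032 atoms per formula unit.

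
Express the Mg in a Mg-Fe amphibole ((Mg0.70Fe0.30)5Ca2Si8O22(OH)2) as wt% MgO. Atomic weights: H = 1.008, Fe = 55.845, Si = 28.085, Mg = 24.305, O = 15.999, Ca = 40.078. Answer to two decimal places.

M((Mg0.70Fe0.30)5Ca2Si8O22(OH)2) = 859.663 g/mol; M(MgO) = 40.304 g/mol.
Moles MgO per formula unit = 3.50 Mg ÷ 1 = 3.5000.
MgO fraction = (3.5000 × 40.304) / 859.663 = 141.064/859.663 = 0.1641.

16.41 wt%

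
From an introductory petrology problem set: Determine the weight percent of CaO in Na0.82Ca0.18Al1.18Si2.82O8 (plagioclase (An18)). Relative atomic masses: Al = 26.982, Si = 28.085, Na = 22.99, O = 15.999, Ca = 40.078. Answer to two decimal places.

3.81 wt%

Molar mass of Na0.82Ca0.18Al1.18Si2.82O8 = 0.82·22.99 + 0.18·40.078 + 1.18·26.982 + 2.82·28.085 + 8·15.999 = 265.096 g/mol.
Each formula unit contains 0.18 Ca, equivalent to 0.18/1 = 0.1800 mol CaO.
M(CaO) = 1×40.078 + 1×15.999 = 56.077 g/mol.
Mass of CaO per formula unit = 0.1800 × 56.077 = 10.094 g.
CaO wt% = 10.094 / 265.096 × 100 = 3.81%.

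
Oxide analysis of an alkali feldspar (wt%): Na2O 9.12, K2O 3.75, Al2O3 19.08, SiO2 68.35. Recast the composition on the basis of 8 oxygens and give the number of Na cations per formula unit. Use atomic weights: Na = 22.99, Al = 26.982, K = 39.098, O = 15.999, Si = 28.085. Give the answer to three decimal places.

Na2O: 9.12/61.979 = 0.14715 mol → 0.29430 mol Na, 0.14715 mol O.
K2O: 3.75/94.195 = 0.03981 mol → 0.07962 mol K, 0.03981 mol O.
Al2O3: 19.08/101.961 = 0.18713 mol → 0.37426 mol Al, 0.56139 mol O.
SiO2: 68.35/60.083 = 1.13759 mol → 1.13759 mol Si, 2.27518 mol O.
Total oxygen = 3.02353 mol. Normalization factor = 8/3.02353 = 2.64591.
Na per 8 O = 0.29430 × 2.64591 = 0.779.

0.779 Na apfu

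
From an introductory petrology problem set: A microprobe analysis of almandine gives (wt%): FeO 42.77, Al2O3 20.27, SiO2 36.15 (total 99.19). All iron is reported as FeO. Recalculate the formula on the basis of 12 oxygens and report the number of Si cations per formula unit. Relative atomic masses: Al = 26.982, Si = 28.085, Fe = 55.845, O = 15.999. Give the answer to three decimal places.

42.77 wt% FeO ÷ 71.844 g/mol = 0.59532 mol, giving 0.59532 Fe and 0.59532 O.
20.27 wt% Al2O3 ÷ 101.961 g/mol = 0.19880 mol, giving 0.39760 Al and 0.59640 O.
36.15 wt% SiO2 ÷ 60.083 g/mol = 0.60167 mol, giving 0.60167 Si and 1.20334 O.
Oxygen sums to 2.39506; scaling by 12/2.39506 = 5.01031 puts the formula on 12 O.
Si: 0.60167 × 5.01031 = 3.015 atoms per formula unit.

3.015 Si apfu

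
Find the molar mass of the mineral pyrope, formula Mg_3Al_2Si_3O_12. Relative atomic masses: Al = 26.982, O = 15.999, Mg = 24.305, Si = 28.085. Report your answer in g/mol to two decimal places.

403.12 g/mol

M = 3×24.305 + 2×26.982 + 3×28.085 + 12×15.999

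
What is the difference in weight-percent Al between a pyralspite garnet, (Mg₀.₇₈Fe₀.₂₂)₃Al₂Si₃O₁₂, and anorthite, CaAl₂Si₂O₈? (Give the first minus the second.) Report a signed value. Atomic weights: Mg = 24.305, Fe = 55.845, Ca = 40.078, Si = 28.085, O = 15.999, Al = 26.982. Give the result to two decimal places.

-6.67 percentage points

M((Mg₀.₇₈Fe₀.₂₂)₃Al₂Si₃O₁₂) = 423.938 g/mol, so wt% Al = 53.964/423.938 × 100 = 12.73%.
M(CaAl₂Si₂O₈) = 278.204 g/mol, so wt% Al = 53.964/278.204 × 100 = 19.40%.
12.73 − 19.40 = -6.67 pp.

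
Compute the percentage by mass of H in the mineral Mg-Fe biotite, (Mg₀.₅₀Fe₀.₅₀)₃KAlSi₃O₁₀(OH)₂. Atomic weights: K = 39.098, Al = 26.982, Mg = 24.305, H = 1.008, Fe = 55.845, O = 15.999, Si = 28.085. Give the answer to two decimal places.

Molar mass of (Mg₀.₅₀Fe₀.₅₀)₃KAlSi₃O₁₀(OH)₂: 1.50×24.305 + 1.50×55.845 + 1×39.098 + 1×26.982 + 3×28.085 + 12×15.999 + 2×1.008 = 464.564 g/mol.
Mass of H per formula unit: 2 × 1.008 = 2.016 g.
Weight fraction H = 2.016 / 464.564 = 0.0043.

0.43 weight percent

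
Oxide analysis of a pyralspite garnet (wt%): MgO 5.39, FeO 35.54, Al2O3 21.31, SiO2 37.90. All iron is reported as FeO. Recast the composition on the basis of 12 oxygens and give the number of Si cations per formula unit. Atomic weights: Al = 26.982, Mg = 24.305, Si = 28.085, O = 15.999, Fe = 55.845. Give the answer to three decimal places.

5.39 wt% MgO ÷ 40.304 g/mol = 0.13373 mol, giving 0.13373 Mg and 0.13373 O.
35.54 wt% FeO ÷ 71.844 g/mol = 0.49468 mol, giving 0.49468 Fe and 0.49468 O.
21.31 wt% Al2O3 ÷ 101.961 g/mol = 0.20900 mol, giving 0.41800 Al and 0.62700 O.
37.90 wt% SiO2 ÷ 60.083 g/mol = 0.63079 mol, giving 0.63079 Si and 1.26158 O.
Oxygen sums to 2.51699; scaling by 12/2.51699 = 4.76760 puts the formula on 12 O.
Si: 0.63079 × 4.76760 = 3.007 atoms per formula unit.

3.007 Si apfu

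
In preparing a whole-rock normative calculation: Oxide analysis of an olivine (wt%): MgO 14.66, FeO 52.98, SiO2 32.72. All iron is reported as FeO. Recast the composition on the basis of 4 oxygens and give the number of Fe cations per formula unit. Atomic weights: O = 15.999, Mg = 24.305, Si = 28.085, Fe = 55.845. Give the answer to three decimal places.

MgO (M=40.304): mol = 0.36374; Mg = 0.36374, O = 0.36374.
FeO (M=71.844): mol = 0.73743; Fe = 0.73743, O = 0.73743.
SiO2 (M=60.083): mol = 0.54458; Si = 0.54458, O = 1.08916.
ΣO = 2.19033; factor = 4/ΣO = 1.82621.
Fe apfu = 0.73743 × 1.82621 = 1.347.

1.347 Fe apfu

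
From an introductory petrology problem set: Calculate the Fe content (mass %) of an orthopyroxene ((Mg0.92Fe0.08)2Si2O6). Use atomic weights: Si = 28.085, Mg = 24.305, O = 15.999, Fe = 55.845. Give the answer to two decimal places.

M((Mg0.92Fe0.08)2Si2O6) = 205.820 g/mol.
Fe contributes 0.16 × 55.845 = 8.935 g per mole.
8.935/205.820 = 0.0434 → 4.34%.

4.34 mass %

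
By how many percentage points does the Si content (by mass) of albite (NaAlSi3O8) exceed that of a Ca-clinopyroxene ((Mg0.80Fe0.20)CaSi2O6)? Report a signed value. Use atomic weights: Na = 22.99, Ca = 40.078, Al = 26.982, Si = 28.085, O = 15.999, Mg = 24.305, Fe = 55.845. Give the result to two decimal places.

First mineral: 84.255 g Si in 262.219 g formula = 32.13 wt% Si.
Second mineral: 56.170 g Si in 222.855 g formula = 25.20 wt% Si.
32.13% − 25.20% gives a difference of 6.93 percentage points.

6.93 percentage points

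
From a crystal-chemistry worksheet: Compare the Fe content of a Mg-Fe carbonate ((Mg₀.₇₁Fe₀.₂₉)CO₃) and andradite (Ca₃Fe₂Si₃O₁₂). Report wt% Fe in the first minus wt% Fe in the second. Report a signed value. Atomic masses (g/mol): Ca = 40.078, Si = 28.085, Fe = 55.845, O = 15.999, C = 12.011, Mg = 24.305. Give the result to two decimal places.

Fe in (Mg₀.₇₁Fe₀.₂₉)CO₃: molar mass 93.460 g/mol; 0.29×55.845 = 16.195 g → 17.33 wt%.
Fe in Ca₃Fe₂Si₃O₁₂: molar mass 508.167 g/mol; 2×55.845 = 111.690 g → 21.98 wt%.
Difference = 17.33 − 21.98 = -4.65 percentage points.

-4.65 percentage points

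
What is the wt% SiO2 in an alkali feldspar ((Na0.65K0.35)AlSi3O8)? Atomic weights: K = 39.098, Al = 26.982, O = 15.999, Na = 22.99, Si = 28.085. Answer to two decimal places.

67.29 wt%

M((Na0.65K0.35)AlSi3O8) = 267.857 g/mol; M(SiO2) = 60.083 g/mol.
Moles SiO2 per formula unit = 3 Si ÷ 1 = 3.0000.
SiO2 fraction = (3.0000 × 60.083) / 267.857 = 180.249/267.857 = 0.6729.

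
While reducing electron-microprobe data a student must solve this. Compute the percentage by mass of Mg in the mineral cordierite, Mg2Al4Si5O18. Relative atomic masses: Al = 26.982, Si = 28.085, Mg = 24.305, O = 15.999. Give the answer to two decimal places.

8.31 wt%

Formula mass = 2*24.305 + 4*26.982 + 5*28.085 + 18*15.999 = 584.945 g/mol, of which 48.610 g is Mg.
So Mg makes up 48.610/584.945 = 0.0831 of the mass, i.e. 8.31%.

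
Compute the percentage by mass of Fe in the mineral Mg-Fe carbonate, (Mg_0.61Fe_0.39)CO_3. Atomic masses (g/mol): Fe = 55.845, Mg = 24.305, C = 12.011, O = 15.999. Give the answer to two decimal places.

22.54 weight percent

Formula mass = 0.61*24.305 + 0.39*55.845 + 1*12.011 + 3*15.999 = 96.614 g/mol, of which 21.780 g is Fe.
So Fe makes up 21.780/96.614 = 0.2254 of the mass, i.e. 22.54%.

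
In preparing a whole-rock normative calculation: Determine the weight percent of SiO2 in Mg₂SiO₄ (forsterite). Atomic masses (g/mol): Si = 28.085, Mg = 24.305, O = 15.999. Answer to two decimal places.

Molar mass of Mg₂SiO₄ = 2*24.305 + 1*28.085 + 4*15.999 = 140.691 g/mol.
Each formula unit contains 1 Si, equivalent to 1/1 = 1.0000 mol SiO2.
M(SiO2) = 1×28.085 + 2×15.999 = 60.083 g/mol.
Mass of SiO2 per formula unit = 1.0000 × 60.083 = 60.083 g.
SiO2 wt% = 60.083 / 140.691 × 100 = 42.71%.

42.71 wt%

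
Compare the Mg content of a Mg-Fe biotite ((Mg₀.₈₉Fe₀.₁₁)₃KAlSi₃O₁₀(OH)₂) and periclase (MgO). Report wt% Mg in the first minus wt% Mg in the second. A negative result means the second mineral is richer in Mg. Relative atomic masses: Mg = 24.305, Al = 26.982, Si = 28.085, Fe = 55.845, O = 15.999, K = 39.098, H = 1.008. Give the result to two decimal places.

First mineral: 64.894 g Mg in 427.662 g formula = 15.17 wt% Mg.
Second mineral: 24.305 g Mg in 40.304 g formula = 60.30 wt% Mg.
15.17% − 60.30% gives a difference of -45.13 percentage points.

-45.13 percentage points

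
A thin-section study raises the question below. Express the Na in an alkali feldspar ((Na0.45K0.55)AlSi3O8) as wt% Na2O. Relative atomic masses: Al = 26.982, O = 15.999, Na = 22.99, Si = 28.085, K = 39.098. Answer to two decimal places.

5.14 wt%

M((Na0.45K0.55)AlSi3O8) = 271.078 g/mol; M(Na2O) = 61.979 g/mol.
Moles Na2O per formula unit = 0.45 Na ÷ 2 = 0.2250.
Na2O fraction = (0.2250 × 61.979) / 271.078 = 13.945/271.078 = 0.0514.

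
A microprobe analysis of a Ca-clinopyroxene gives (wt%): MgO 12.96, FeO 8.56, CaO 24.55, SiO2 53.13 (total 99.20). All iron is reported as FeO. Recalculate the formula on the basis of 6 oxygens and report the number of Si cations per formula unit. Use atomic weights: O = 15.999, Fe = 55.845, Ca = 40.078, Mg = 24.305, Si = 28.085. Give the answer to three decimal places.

2.004 Si apfu

MgO: 12.96/40.304 = 0.32156 mol → 0.32156 mol Mg, 0.32156 mol O.
FeO: 8.56/71.844 = 0.11915 mol → 0.11915 mol Fe, 0.11915 mol O.
CaO: 24.55/56.077 = 0.43779 mol → 0.43779 mol Ca, 0.43779 mol O.
SiO2: 53.13/60.083 = 0.88428 mol → 0.88428 mol Si, 1.76856 mol O.
Total oxygen = 2.64706 mol. Normalization factor = 6/2.64706 = 2.26667.
Si per 6 O = 0.88428 × 2.26667 = 2.004.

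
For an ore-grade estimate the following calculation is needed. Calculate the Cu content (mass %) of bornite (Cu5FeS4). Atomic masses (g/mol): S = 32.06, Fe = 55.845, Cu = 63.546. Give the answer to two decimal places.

63.32 mass %

Formula mass = 5*63.546 + 1*55.845 + 4*32.06 = 501.815 g/mol, of which 317.730 g is Cu.
So Cu makes up 317.730/501.815 = 0.6332 of the mass, i.e. 63.32%.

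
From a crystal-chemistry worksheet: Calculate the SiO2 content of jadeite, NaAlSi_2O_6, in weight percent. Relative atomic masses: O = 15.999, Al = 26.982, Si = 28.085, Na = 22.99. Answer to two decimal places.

Formula mass = 202.136 g/mol.
2 Si → 2.0000 mol SiO2 per formula unit; M(SiO2) = 60.083, so SiO2 mass = 120.166 g.
120.166/202.136 × 100 = 59.45 wt%.

59.45 wt%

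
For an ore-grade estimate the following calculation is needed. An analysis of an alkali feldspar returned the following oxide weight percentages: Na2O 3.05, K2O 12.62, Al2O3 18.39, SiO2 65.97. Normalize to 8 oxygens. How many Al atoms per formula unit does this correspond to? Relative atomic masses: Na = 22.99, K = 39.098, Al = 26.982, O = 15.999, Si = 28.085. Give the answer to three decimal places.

Na2O (M=61.979): mol = 0.04921; Na = 0.09842, O = 0.04921.
K2O (M=94.195): mol = 0.13398; K = 0.26796, O = 0.13398.
Al2O3 (M=101.961): mol = 0.18036; Al = 0.36072, O = 0.54108.
SiO2 (M=60.083): mol = 1.09798; Si = 1.09798, O = 2.19596.
ΣO = 2.92023; factor = 8/ΣO = 2.73951.
Al apfu = 0.36072 × 2.73951 = 0.988.

0.988 Al apfu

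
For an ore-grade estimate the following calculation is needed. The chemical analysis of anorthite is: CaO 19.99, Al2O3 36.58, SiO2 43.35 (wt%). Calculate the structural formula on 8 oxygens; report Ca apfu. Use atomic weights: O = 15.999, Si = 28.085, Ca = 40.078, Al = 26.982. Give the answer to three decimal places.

0.992 Ca apfu

CaO (M=56.077): mol = 0.35647; Ca = 0.35647, O = 0.35647.
Al2O3 (M=101.961): mol = 0.35876; Al = 0.71752, O = 1.07628.
SiO2 (M=60.083): mol = 0.72150; Si = 0.72150, O = 1.44300.
ΣO = 2.87575; factor = 8/ΣO = 2.78188.
Ca apfu = 0.35647 × 2.78188 = 0.992.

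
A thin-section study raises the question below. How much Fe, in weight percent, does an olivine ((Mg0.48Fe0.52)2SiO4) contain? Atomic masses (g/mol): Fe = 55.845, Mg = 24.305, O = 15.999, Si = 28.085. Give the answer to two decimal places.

33.48 weight percent

Molar mass of (Mg0.48Fe0.52)2SiO4: 0.96*24.305 + 1.04*55.845 + 1*28.085 + 4*15.999 = 173.493 g/mol.
Mass of Fe per formula unit: 1.04 × 55.845 = 58.079 g.
Weight fraction Fe = 58.079 / 173.493 = 0.3348.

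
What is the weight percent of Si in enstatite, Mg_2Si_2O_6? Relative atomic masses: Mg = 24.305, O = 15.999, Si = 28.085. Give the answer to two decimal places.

M(Mg_2Si_2O_6) = 200.774 g/mol.
Si contributes 2 × 28.085 = 56.170 g per mole.
56.170/200.774 = 0.2798 → 27.98%.

27.98 mass %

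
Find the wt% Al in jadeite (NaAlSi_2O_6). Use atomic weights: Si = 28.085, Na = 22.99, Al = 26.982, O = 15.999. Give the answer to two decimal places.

M(NaAlSi_2O_6) = 202.136 g/mol.
Al contributes 1 × 26.982 = 26.982 g per mole.
26.982/202.136 = 0.1335 → 13.35%.

13.35 weight percent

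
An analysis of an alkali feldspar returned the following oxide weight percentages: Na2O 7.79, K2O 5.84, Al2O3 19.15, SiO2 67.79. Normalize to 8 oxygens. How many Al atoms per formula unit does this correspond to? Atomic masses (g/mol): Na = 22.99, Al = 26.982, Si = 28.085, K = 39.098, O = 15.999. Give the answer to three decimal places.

0.999 Al apfu

7.79 wt% Na2O ÷ 61.979 g/mol = 0.12569 mol, giving 0.25138 Na and 0.12569 O.
5.84 wt% K2O ÷ 94.195 g/mol = 0.06200 mol, giving 0.12400 K and 0.06200 O.
19.15 wt% Al2O3 ÷ 101.961 g/mol = 0.18782 mol, giving 0.37564 Al and 0.56346 O.
67.79 wt% SiO2 ÷ 60.083 g/mol = 1.12827 mol, giving 1.12827 Si and 2.25654 O.
Oxygen sums to 3.00769; scaling by 8/3.00769 = 2.65985 puts the formula on 8 O.
Al: 0.37564 × 2.65985 = 0.999 atoms per formula unit.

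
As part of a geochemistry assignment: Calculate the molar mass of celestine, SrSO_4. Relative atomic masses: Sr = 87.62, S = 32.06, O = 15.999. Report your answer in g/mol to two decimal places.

Sr: 1 × 87.62 = 87.6200
S: 1 × 32.06 = 32.0600
O: 4 × 15.999 = 63.9960
Summing the contributions gives the formula mass.

183.68 g/mol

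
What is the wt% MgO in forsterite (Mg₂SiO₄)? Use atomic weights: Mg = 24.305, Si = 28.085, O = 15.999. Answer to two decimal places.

57.29 wt%

Molar mass of Mg₂SiO₄ = 2×24.305 + 1×28.085 + 4×15.999 = 140.691 g/mol.
Each formula unit contains 2 Mg, equivalent to 2/1 = 2.0000 mol MgO.
M(MgO) = 1×24.305 + 1×15.999 = 40.304 g/mol.
Mass of MgO per formula unit = 2.0000 × 40.304 = 80.608 g.
MgO wt% = 80.608 / 140.691 × 100 = 57.29%.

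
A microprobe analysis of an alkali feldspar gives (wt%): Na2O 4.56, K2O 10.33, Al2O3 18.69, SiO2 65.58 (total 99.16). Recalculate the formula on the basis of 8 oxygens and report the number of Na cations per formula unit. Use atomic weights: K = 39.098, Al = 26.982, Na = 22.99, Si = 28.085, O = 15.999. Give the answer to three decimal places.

0.404 Na apfu

Na2O: 4.56/61.979 = 0.07357 mol → 0.14714 mol Na, 0.07357 mol O.
K2O: 10.33/94.195 = 0.10967 mol → 0.21934 mol K, 0.10967 mol O.
Al2O3: 18.69/101.961 = 0.18331 mol → 0.36662 mol Al, 0.54993 mol O.
SiO2: 65.58/60.083 = 1.09149 mol → 1.09149 mol Si, 2.18298 mol O.
Total oxygen = 2.91615 mol. Normalization factor = 8/2.91615 = 2.74334.
Na per 8 O = 0.14714 × 2.74334 = 0.404.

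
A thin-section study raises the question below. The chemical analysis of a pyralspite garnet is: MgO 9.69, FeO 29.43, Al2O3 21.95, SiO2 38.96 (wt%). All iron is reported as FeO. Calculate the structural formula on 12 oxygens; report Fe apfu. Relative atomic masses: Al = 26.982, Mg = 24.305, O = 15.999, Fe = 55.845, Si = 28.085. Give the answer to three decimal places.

MgO (M=40.304): mol = 0.24042; Mg = 0.24042, O = 0.24042.
FeO (M=71.844): mol = 0.40964; Fe = 0.40964, O = 0.40964.
Al2O3 (M=101.961): mol = 0.21528; Al = 0.43056, O = 0.64584.
SiO2 (M=60.083): mol = 0.64844; Si = 0.64844, O = 1.29688.
ΣO = 2.59278; factor = 12/ΣO = 4.62824.
Fe apfu = 0.40964 × 4.62824 = 1.896.

1.896 Fe apfu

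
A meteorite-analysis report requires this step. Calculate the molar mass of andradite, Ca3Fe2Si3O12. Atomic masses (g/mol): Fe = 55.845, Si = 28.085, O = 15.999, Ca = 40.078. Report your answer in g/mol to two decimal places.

The formula mass is the sum 3·40.078 + 2·55.845 + 3·28.085 + 12·15.999.

508.17 g/mol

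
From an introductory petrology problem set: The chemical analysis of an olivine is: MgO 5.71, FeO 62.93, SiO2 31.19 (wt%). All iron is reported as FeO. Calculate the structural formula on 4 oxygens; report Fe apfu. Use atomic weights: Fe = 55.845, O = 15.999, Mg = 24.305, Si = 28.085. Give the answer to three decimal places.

1.704 Fe apfu

MgO: 5.71/40.304 = 0.14167 mol → 0.14167 mol Mg, 0.14167 mol O.
FeO: 62.93/71.844 = 0.87593 mol → 0.87593 mol Fe, 0.87593 mol O.
SiO2: 31.19/60.083 = 0.51912 mol → 0.51912 mol Si, 1.03824 mol O.
Total oxygen = 2.05584 mol. Normalization factor = 4/2.05584 = 1.94568.
Fe per 4 O = 0.87593 × 1.94568 = 1.704.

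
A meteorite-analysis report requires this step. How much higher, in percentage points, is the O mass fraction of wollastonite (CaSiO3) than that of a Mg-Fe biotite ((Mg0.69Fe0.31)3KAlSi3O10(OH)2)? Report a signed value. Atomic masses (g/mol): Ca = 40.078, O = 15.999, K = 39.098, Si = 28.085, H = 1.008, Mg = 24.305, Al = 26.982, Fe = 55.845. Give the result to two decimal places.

-1.67 percentage points

First mineral: 47.997 g O in 116.160 g formula = 41.32 wt% O.
Second mineral: 191.988 g O in 446.586 g formula = 42.99 wt% O.
41.32% − 42.99% gives a difference of -1.67 percentage points.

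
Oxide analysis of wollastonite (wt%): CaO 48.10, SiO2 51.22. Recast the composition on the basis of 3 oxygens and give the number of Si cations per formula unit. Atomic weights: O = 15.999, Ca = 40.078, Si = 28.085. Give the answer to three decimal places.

0.998 Si apfu

CaO: 48.10/56.077 = 0.85775 mol → 0.85775 mol Ca, 0.85775 mol O.
SiO2: 51.22/60.083 = 0.85249 mol → 0.85249 mol Si, 1.70498 mol O.
Total oxygen = 2.56273 mol. Normalization factor = 3/2.56273 = 1.17063.
Si per 3 O = 0.85249 × 1.17063 = 0.998.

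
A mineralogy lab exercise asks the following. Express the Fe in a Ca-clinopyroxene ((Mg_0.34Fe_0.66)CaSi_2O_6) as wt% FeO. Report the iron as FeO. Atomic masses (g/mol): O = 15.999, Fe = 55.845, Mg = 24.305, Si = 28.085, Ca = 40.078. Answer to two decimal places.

19.98 wt%

M((Mg_0.34Fe_0.66)CaSi_2O_6) = 237.363 g/mol; M(FeO) = 71.844 g/mol.
Moles FeO per formula unit = 0.66 Fe ÷ 1 = 0.6600.
FeO fraction = (0.6600 × 71.844) / 237.363 = 47.417/237.363 = 0.1998.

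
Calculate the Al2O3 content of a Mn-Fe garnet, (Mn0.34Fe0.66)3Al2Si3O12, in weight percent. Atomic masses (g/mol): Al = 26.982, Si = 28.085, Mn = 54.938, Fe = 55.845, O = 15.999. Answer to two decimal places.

20.52 wt%

Formula mass = 496.817 g/mol.
2 Al → 1.0000 mol Al2O3 per formula unit; M(Al2O3) = 101.961, so Al2O3 mass = 101.961 g.
101.961/496.817 × 100 = 20.52 wt%.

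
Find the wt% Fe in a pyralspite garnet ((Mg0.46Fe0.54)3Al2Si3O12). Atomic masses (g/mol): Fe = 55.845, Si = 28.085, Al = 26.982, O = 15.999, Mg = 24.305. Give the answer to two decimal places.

19.92 weight percent

M((Mg0.46Fe0.54)3Al2Si3O12) = 454.217 g/mol.
Fe contributes 1.62 × 55.845 = 90.469 g per mole.
90.469/454.217 = 0.1992 → 19.92%.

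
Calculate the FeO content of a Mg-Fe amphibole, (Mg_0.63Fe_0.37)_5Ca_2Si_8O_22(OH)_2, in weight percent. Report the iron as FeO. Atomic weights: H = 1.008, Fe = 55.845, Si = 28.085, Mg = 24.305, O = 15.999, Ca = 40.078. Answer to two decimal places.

15.26 wt%

Molar mass of (Mg_0.63Fe_0.37)_5Ca_2Si_8O_22(OH)_2 = 3.15·24.305 + 1.85·55.845 + 2·40.078 + 8·28.085 + 24·15.999 + 2·1.008 = 870.702 g/mol.
Each formula unit contains 1.85 Fe, equivalent to 1.85/1 = 1.8500 mol FeO.
M(FeO) = 1×55.845 + 1×15.999 = 71.844 g/mol.
Mass of FeO per formula unit = 1.8500 × 71.844 = 132.911 g.
FeO wt% = 132.911 / 870.702 × 100 = 15.26%.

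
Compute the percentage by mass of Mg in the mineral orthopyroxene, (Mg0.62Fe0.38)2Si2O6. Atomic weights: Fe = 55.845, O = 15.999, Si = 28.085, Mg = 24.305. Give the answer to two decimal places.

Molar mass of (Mg0.62Fe0.38)2Si2O6: 1.24·24.305 + 0.76·55.845 + 2·28.085 + 6·15.999 = 224.744 g/mol.
Mass of Mg per formula unit: 1.24 × 24.305 = 30.138 g.
Weight fraction Mg = 30.138 / 224.744 = 0.1341.

13.41 wt%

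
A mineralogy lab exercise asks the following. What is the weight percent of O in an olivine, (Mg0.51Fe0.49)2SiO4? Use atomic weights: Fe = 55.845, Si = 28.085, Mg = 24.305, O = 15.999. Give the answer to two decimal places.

37.29 mass %

M((Mg0.51Fe0.49)2SiO4) = 171.600 g/mol.
O contributes 4 × 15.999 = 63.996 g per mole.
63.996/171.600 = 0.3729 → 37.29%.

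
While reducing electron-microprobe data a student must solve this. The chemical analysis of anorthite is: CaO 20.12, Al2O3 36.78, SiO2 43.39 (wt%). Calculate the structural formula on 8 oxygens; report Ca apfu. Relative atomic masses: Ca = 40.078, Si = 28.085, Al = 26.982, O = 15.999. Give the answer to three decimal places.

CaO (M=56.077): mol = 0.35879; Ca = 0.35879, O = 0.35879.
Al2O3 (M=101.961): mol = 0.36073; Al = 0.72146, O = 1.08219.
SiO2 (M=60.083): mol = 0.72217; Si = 0.72217, O = 1.44434.
ΣO = 2.88532; factor = 8/ΣO = 2.77266.
Ca apfu = 0.35879 × 2.77266 = 0.995.

0.995 Ca apfu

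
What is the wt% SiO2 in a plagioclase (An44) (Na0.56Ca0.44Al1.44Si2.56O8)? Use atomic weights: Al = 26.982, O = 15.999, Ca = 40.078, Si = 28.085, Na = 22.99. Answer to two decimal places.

M(Na0.56Ca0.44Al1.44Si2.56O8) = 269.252 g/mol; M(SiO2) = 60.083 g/mol.
Moles SiO2 per formula unit = 2.56 Si ÷ 1 = 2.5600.
SiO2 fraction = (2.5600 × 60.083) / 269.252 = 153.812/269.252 = 0.5713.

57.13 wt%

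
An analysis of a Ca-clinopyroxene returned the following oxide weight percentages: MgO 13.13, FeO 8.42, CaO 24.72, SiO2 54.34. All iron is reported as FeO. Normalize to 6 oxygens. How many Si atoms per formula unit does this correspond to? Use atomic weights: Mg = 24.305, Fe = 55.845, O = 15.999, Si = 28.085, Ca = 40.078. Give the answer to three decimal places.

13.13 wt% MgO ÷ 40.304 g/mol = 0.32577 mol, giving 0.32577 Mg and 0.32577 O.
8.42 wt% FeO ÷ 71.844 g/mol = 0.11720 mol, giving 0.11720 Fe and 0.11720 O.
24.72 wt% CaO ÷ 56.077 g/mol = 0.44082 mol, giving 0.44082 Ca and 0.44082 O.
54.34 wt% SiO2 ÷ 60.083 g/mol = 0.90442 mol, giving 0.90442 Si and 1.80884 O.
Oxygen sums to 2.69263; scaling by 6/2.69263 = 2.22830 puts the formula on 6 O.
Si: 0.90442 × 2.22830 = 2.015 atoms per formula unit.

2.015 Si apfu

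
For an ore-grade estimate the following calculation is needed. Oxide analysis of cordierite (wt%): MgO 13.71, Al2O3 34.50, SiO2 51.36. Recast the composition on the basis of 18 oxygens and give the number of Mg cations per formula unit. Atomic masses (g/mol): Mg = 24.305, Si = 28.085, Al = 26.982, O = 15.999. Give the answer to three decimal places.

MgO (M=40.304): mol = 0.34016; Mg = 0.34016, O = 0.34016.
Al2O3 (M=101.961): mol = 0.33836; Al = 0.67672, O = 1.01508.
SiO2 (M=60.083): mol = 0.85482; Si = 0.85482, O = 1.70964.
ΣO = 3.06488; factor = 18/ΣO = 5.87299.
Mg apfu = 0.34016 × 5.87299 = 1.998.

1.998 Mg apfu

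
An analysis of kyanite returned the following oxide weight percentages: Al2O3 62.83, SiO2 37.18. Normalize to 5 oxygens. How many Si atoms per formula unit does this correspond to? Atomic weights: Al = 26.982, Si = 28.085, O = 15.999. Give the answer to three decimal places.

62.83 wt% Al2O3 ÷ 101.961 g/mol = 0.61622 mol, giving 1.23244 Al and 1.84866 O.
37.18 wt% SiO2 ÷ 60.083 g/mol = 0.61881 mol, giving 0.61881 Si and 1.23762 O.
Oxygen sums to 3.08628; scaling by 5/3.08628 = 1.62007 puts the formula on 5 O.
Si: 0.61881 × 1.62007 = 1.003 atoms per formula unit.

1.003 Si apfu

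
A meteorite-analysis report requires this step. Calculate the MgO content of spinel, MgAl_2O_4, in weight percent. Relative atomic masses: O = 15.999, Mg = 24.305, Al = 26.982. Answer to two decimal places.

Molar mass of MgAl_2O_4 = 1*24.305 + 2*26.982 + 4*15.999 = 142.265 g/mol.
Each formula unit contains 1 Mg, equivalent to 1/1 = 1.0000 mol MgO.
M(MgO) = 1×24.305 + 1×15.999 = 40.304 g/mol.
Mass of MgO per formula unit = 1.0000 × 40.304 = 40.304 g.
MgO wt% = 40.304 / 142.265 × 100 = 28.33%.

28.33 wt%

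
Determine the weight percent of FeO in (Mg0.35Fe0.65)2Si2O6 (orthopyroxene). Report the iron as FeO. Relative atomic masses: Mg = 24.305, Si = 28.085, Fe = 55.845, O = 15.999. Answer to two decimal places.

M((Mg0.35Fe0.65)2Si2O6) = 241.776 g/mol; M(FeO) = 71.844 g/mol.
Moles FeO per formula unit = 1.30 Fe ÷ 1 = 1.3000.
FeO fraction = (1.3000 × 71.844) / 241.776 = 93.397/241.776 = 0.3863.

38.63 wt%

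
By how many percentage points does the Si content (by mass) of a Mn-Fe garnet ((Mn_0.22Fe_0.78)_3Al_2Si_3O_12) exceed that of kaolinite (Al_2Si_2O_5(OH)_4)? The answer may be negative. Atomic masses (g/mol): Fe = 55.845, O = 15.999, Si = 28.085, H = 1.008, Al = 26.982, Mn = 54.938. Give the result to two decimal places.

-4.81 percentage points

First mineral: 84.255 g Si in 497.143 g formula = 16.95 wt% Si.
Second mineral: 56.170 g Si in 258.157 g formula = 21.76 wt% Si.
16.95% − 21.76% gives a difference of -4.81 percentage points.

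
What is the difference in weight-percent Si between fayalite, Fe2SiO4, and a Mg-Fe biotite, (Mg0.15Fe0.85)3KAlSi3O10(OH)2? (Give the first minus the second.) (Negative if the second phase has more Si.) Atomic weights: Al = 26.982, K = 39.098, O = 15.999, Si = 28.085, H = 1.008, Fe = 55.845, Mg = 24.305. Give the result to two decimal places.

-3.15 percentage points

M(Fe2SiO4) = 203.771 g/mol, so wt% Si = 28.085/203.771 × 100 = 13.78%.
M((Mg0.15Fe0.85)3KAlSi3O10(OH)2) = 497.681 g/mol, so wt% Si = 84.255/497.681 × 100 = 16.93%.
13.78 − 16.93 = -3.15 pp.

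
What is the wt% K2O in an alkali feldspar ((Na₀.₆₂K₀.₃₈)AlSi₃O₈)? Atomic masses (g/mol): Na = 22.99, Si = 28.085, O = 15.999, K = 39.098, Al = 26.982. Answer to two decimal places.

6.67 wt%

M((Na₀.₆₂K₀.₃₈)AlSi₃O₈) = 268.340 g/mol; M(K2O) = 94.195 g/mol.
Moles K2O per formula unit = 0.38 K ÷ 2 = 0.1900.
K2O fraction = (0.1900 × 94.195) / 268.340 = 17.897/268.340 = 0.0667.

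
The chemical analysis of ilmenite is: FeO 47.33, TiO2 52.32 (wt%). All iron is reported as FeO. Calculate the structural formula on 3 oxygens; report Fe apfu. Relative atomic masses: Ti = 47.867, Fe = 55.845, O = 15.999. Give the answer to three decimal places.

FeO (M=71.844): mol = 0.65879; Fe = 0.65879, O = 0.65879.
TiO2 (M=79.865): mol = 0.65511; Ti = 0.65511, O = 1.31022.
ΣO = 1.96901; factor = 3/ΣO = 1.52361.
Fe apfu = 0.65879 × 1.52361 = 1.004.

1.004 Fe apfu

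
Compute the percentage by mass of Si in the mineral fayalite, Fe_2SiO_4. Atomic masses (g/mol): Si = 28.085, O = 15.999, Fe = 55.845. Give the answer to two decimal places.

Molar mass of Fe_2SiO_4: 2·55.845 + 1·28.085 + 4·15.999 = 203.771 g/mol.
Mass of Si per formula unit: 1 × 28.085 = 28.085 g.
Weight fraction Si = 28.085 / 203.771 = 0.1378.

13.78 weight percent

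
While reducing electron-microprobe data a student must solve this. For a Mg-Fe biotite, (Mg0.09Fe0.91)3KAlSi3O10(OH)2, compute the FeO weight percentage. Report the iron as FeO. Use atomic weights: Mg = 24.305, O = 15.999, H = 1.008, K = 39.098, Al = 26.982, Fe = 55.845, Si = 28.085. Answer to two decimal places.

38.97 wt%

Formula mass = 503.358 g/mol.
2.73 Fe → 2.7300 mol FeO per formula unit; M(FeO) = 71.844, so FeO mass = 196.134 g.
196.134/503.358 × 100 = 38.97 wt%.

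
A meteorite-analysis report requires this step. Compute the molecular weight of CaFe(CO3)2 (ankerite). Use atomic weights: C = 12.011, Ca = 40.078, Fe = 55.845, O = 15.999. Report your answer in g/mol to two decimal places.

Ca: 1 × 40.078 = 40.0780
Fe: 1 × 55.845 = 55.8450
C: 2 × 12.011 = 24.0220
O: 6 × 15.999 = 95.9940
Summing the contributions gives the formula mass.

215.94 g/mol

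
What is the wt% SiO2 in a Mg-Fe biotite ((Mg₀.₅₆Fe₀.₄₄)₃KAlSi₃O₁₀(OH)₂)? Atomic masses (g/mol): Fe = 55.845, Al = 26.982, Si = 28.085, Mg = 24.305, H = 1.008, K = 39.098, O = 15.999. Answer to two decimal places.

Formula mass = 458.887 g/mol.
3 Si → 3.0000 mol SiO2 per formula unit; M(SiO2) = 60.083, so SiO2 mass = 180.249 g.
180.249/458.887 × 100 = 39.28 wt%.

39.28 wt%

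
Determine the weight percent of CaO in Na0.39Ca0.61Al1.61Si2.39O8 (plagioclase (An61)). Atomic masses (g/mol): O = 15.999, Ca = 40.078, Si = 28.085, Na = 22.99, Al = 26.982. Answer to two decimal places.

Formula mass = 271.970 g/mol.
0.61 Ca → 0.6100 mol CaO per formula unit; M(CaO) = 56.077, so CaO mass = 34.207 g.
34.207/271.970 × 100 = 12.58 wt%.

12.58 wt%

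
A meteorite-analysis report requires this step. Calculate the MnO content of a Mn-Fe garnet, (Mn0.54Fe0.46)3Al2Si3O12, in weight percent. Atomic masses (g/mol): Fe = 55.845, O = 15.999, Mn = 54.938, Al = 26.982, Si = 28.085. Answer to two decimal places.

23.16 wt%

Formula mass = 496.273 g/mol.
1.62 Mn → 1.6200 mol MnO per formula unit; M(MnO) = 70.937, so MnO mass = 114.918 g.
114.918/496.273 × 100 = 23.16 wt%.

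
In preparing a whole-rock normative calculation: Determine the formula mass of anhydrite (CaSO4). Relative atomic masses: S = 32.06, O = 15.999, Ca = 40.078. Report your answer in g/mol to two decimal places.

M = 1(40.078) + 1(32.06) + 4(15.999)

136.13 g/mol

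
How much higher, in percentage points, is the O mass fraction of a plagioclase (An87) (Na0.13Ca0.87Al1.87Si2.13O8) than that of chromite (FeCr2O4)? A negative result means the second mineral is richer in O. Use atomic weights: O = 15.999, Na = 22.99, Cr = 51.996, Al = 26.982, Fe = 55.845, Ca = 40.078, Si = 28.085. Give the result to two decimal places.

M(Na0.13Ca0.87Al1.87Si2.13O8) = 276.126 g/mol, so wt% O = 127.992/276.126 × 100 = 46.35%.
M(FeCr2O4) = 223.833 g/mol, so wt% O = 63.996/223.833 × 100 = 28.59%.
46.35 − 28.59 = 17.76 pp.

17.76 percentage points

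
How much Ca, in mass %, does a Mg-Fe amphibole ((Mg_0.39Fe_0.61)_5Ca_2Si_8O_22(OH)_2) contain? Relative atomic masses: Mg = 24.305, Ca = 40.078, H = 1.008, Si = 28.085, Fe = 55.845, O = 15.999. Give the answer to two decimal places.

M((Mg_0.39Fe_0.61)_5Ca_2Si_8O_22(OH)_2) = 908.550 g/mol.
Ca contributes 2 × 40.078 = 80.156 g per mole.
80.156/908.550 = 0.0882 → 8.82%.

8.82 mass %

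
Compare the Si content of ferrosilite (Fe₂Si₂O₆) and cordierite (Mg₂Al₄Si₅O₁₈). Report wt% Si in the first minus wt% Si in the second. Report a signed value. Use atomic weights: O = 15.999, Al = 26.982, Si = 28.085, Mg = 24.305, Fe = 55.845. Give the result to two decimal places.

M(Fe₂Si₂O₆) = 263.854 g/mol, so wt% Si = 56.170/263.854 × 100 = 21.29%.
M(Mg₂Al₄Si₅O₁₈) = 584.945 g/mol, so wt% Si = 140.425/584.945 × 100 = 24.01%.
21.29 − 24.01 = -2.72 pp.

-2.72 percentage points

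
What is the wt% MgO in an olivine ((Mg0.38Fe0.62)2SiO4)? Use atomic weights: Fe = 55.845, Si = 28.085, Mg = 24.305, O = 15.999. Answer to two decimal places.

M((Mg0.38Fe0.62)2SiO4) = 179.801 g/mol; M(MgO) = 40.304 g/mol.
Moles MgO per formula unit = 0.76 Mg ÷ 1 = 0.7600.
MgO fraction = (0.7600 × 40.304) / 179.801 = 30.631/179.801 = 0.1704.

17.04 wt%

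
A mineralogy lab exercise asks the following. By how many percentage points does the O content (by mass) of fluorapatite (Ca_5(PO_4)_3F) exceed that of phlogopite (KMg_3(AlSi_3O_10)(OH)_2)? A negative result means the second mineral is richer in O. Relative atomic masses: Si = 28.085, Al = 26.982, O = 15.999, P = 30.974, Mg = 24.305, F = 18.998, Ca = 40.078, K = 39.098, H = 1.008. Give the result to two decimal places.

-7.94 percentage points

O in Ca_5(PO_4)_3F: molar mass 504.298 g/mol; 12×15.999 = 191.988 g → 38.07 wt%.
O in KMg_3(AlSi_3O_10)(OH)_2: molar mass 417.254 g/mol; 12×15.999 = 191.988 g → 46.01 wt%.
Difference = 38.07 − 46.01 = -7.94 percentage points.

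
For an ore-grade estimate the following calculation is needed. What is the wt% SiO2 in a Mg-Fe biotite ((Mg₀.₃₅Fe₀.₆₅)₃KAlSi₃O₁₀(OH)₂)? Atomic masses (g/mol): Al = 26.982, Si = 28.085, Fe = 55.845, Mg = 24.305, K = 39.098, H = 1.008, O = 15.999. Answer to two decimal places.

37.65 wt%

Molar mass of (Mg₀.₃₅Fe₀.₆₅)₃KAlSi₃O₁₀(OH)₂ = 1.05·24.305 + 1.95·55.845 + 1·39.098 + 1·26.982 + 3·28.085 + 12·15.999 + 2·1.008 = 478.757 g/mol.
Each formula unit contains 3 Si, equivalent to 3/1 = 3.0000 mol SiO2.
M(SiO2) = 1×28.085 + 2×15.999 = 60.083 g/mol.
Mass of SiO2 per formula unit = 3.0000 × 60.083 = 180.249 g.
SiO2 wt% = 180.249 / 478.757 × 100 = 37.65%.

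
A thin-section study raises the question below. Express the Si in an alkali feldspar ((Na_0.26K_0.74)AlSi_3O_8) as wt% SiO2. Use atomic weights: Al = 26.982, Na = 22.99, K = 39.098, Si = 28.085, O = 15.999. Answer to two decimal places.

65.75 wt%

M((Na_0.26K_0.74)AlSi_3O_8) = 274.139 g/mol; M(SiO2) = 60.083 g/mol.
Moles SiO2 per formula unit = 3 Si ÷ 1 = 3.0000.
SiO2 fraction = (3.0000 × 60.083) / 274.139 = 180.249/274.139 = 0.6575.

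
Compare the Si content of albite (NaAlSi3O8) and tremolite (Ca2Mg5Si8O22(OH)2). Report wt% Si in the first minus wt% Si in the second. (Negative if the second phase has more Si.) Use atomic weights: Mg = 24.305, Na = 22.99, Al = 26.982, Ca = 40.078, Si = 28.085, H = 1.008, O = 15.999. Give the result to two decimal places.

M(NaAlSi3O8) = 262.219 g/mol, so wt% Si = 84.255/262.219 × 100 = 32.13%.
M(Ca2Mg5Si8O22(OH)2) = 812.353 g/mol, so wt% Si = 224.680/812.353 × 100 = 27.66%.
32.13 − 27.66 = 4.47 pp.

4.47 percentage points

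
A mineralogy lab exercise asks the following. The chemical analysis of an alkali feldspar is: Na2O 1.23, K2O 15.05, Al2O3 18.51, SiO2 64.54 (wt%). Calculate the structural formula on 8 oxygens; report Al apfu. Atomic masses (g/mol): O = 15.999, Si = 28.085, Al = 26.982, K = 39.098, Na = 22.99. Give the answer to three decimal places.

Na2O: 1.23/61.979 = 0.01985 mol → 0.03970 mol Na, 0.01985 mol O.
K2O: 15.05/94.195 = 0.15977 mol → 0.31954 mol K, 0.15977 mol O.
Al2O3: 18.51/101.961 = 0.18154 mol → 0.36308 mol Al, 0.54462 mol O.
SiO2: 64.54/60.083 = 1.07418 mol → 1.07418 mol Si, 2.14836 mol O.
Total oxygen = 2.87260 mol. Normalization factor = 8/2.87260 = 2.78493.
Al per 8 O = 0.36308 × 2.78493 = 1.011.

1.011 Al apfu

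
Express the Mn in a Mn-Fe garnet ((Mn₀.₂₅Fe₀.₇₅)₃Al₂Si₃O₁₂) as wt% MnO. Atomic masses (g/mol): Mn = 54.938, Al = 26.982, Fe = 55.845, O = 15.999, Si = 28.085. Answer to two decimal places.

Formula mass = 497.062 g/mol.
0.75 Mn → 0.7500 mol MnO per formula unit; M(MnO) = 70.937, so MnO mass = 53.203 g.
53.203/497.062 × 100 = 10.70 wt%.

10.70 wt%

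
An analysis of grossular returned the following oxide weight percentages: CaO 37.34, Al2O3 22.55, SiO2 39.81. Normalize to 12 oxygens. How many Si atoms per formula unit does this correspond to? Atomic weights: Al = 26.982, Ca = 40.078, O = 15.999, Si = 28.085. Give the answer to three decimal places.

2.995 Si apfu

CaO: 37.34/56.077 = 0.66587 mol → 0.66587 mol Ca, 0.66587 mol O.
Al2O3: 22.55/101.961 = 0.22116 mol → 0.44232 mol Al, 0.66348 mol O.
SiO2: 39.81/60.083 = 0.66258 mol → 0.66258 mol Si, 1.32516 mol O.
Total oxygen = 2.65451 mol. Normalization factor = 12/2.65451 = 4.52061.
Si per 12 O = 0.66258 × 4.52061 = 2.995.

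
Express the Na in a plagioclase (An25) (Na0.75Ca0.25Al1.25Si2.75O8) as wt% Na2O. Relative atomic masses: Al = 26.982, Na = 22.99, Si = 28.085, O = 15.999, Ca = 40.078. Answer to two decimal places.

8.73 wt%

Formula mass = 266.215 g/mol.
0.75 Na → 0.3750 mol Na2O per formula unit; M(Na2O) = 61.979, so Na2O mass = 23.242 g.
23.242/266.215 × 100 = 8.73 wt%.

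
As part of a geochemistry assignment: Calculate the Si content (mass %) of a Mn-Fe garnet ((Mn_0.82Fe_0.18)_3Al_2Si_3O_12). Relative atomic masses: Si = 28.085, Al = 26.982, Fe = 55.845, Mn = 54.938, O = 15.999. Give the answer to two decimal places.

17.00 mass %

M((Mn_0.82Fe_0.18)_3Al_2Si_3O_12) = 495.511 g/mol.
Si contributes 3 × 28.085 = 84.255 g per mole.
84.255/495.511 = 0.1700 → 17.00%.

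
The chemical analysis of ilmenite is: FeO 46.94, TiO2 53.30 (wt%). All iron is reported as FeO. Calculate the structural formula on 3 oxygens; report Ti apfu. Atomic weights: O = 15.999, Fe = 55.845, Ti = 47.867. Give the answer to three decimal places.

1.007 Ti apfu

FeO: 46.94/71.844 = 0.65336 mol → 0.65336 mol Fe, 0.65336 mol O.
TiO2: 53.30/79.865 = 0.66738 mol → 0.66738 mol Ti, 1.33476 mol O.
Total oxygen = 1.98812 mol. Normalization factor = 3/1.98812 = 1.50896.
Ti per 3 O = 0.66738 × 1.50896 = 1.007.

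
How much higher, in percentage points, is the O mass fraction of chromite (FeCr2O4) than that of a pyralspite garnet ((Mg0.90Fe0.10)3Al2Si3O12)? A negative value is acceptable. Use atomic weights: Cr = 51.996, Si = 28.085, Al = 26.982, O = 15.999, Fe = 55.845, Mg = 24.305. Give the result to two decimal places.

First mineral: 63.996 g O in 223.833 g formula = 28.59 wt% O.
Second mineral: 191.988 g O in 412.584 g formula = 46.53 wt% O.
28.59% − 46.53% gives a difference of -17.94 percentage points.

-17.94 percentage points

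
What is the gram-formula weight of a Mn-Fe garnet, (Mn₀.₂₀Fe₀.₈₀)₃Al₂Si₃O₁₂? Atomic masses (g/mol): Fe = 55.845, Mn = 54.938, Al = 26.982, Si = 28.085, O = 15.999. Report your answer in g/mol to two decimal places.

497.20 g/mol

The formula mass is the sum 0.60×54.938 + 2.40×55.845 + 2×26.982 + 3×28.085 + 12×15.999.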